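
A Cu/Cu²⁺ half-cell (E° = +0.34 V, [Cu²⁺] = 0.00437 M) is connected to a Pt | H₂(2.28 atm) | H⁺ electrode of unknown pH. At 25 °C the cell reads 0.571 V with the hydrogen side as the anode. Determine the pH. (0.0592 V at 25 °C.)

pH = 4.90

E°_cell = 0.34 V and n = 2.
log Q = n(E° − E)/0.0592 = 2×(0.34 − 0.571)/0.0592 = -7.804.
With Q = [H⁺]^2 / ([Cu²⁺]·P(H₂)), solving for [H⁺] gives log[H⁺] = -4.903, so pH = 4.90.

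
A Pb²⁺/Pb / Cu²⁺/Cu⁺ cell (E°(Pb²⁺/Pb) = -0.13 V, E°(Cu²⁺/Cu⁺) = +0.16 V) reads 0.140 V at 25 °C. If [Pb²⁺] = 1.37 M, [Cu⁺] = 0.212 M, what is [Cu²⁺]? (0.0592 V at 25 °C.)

From the Nernst equation, log Q = n(E° − E)/0.0592 = 2(0.29 − 0.140)/0.0592 = 5.068, so Q = 1.17 × 10^5.
With Q = [Pb²⁺]·[Cu⁺]^2/[Cu²⁺]^2 and the known concentrations, [Cu²⁺]^2 in the denominator gives [Cu²⁺] = 7.3 × 10^-4 M.

7.3 × 10^-4 M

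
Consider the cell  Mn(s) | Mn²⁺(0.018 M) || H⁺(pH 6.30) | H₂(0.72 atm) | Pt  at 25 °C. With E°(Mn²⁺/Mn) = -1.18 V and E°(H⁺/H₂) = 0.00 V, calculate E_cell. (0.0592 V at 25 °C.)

The hydrogen couple is the cathode, so E°_cell = 1.18 V; n = 2.
[H⁺] = 10^(−6.30) = 5 × 10^-7 M, and Q = [Mn²⁺]·P(H₂) / [H⁺]^2 = 5.16 × 10^10.
E = E° − (0.0592/2) log Q = 1.18 − (0.0592/2)(10.713) = 0.863 V.

0.86 V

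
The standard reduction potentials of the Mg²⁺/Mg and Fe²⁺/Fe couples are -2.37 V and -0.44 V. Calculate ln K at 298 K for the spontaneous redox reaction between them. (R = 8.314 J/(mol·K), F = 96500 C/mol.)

ln K = 150.3

E°_cell = -0.44 − (-2.37) = 1.93 V, with n = 2 electrons transferred.
At equilibrium E = 0, so the Nernst equation gives ln K = nFE°/RT = (2)(96500)(1.93)/((8.314)(298)) = 150.34.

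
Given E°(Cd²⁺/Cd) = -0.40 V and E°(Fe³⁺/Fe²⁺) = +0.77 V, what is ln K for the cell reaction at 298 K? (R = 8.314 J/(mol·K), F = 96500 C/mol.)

E°_cell = +0.77 − (-0.40) = 1.17 V, with n = 2 electrons transferred.
At equilibrium E = 0, so the Nernst equation gives ln K = nFE°/RT = (2)(96500)(1.17)/((8.314)(298)) = 91.14.

ln K = 91.1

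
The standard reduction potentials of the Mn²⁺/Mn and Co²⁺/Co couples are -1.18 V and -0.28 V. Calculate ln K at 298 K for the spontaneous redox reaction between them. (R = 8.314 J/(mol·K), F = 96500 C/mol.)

ln K = 70.1

E°_cell = -0.28 − (-1.18) = 0.90 V, with n = 2 electrons transferred.
At equilibrium E = 0, so the Nernst equation gives ln K = nFE°/RT = (2)(96500)(0.90)/((8.314)(298)) = 70.11.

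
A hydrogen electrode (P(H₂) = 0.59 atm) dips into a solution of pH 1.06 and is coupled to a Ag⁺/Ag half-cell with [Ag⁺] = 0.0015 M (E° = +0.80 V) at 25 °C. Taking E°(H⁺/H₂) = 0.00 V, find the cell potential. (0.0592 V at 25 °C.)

The Ag⁺/Ag couple is the cathode, so E°_cell = 0.80 V; n = 2.
[H⁺] = 10^(−1.06) = 0.087 M, and Q = [H⁺]^2 / ([Ag⁺]^2·P(H₂)) = 5710.
E = E° − (0.0592/2) log Q = 0.80 − (0.0592/2)(3.757) = 0.689 V.

0.69 V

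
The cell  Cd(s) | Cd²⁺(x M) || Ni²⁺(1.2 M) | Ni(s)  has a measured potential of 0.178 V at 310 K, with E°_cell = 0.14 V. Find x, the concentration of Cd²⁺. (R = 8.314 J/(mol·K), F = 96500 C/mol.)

0.07 M

From the Nernst equation, ln Q = nF(E° − E)/RT = 2×96500×(0.14 − 0.178)/(8.314×310) = -2.846, so Q = 0.0581.
With Q = [Cd²⁺]/[Ni²⁺] and the known concentrations, [Cd²⁺] in the numerator gives [Cd²⁺] = 0.07 M.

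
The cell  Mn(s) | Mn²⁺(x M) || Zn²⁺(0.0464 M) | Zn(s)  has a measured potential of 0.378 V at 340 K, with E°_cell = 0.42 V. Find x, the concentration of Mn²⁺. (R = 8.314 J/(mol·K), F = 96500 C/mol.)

From the Nernst equation, ln Q = nF(E° − E)/RT = 2×96500×(0.42 − 0.378)/(8.314×340) = 2.868, so Q = 17.6.
With Q = [Mn²⁺]/[Zn²⁺] and the known concentrations, [Mn²⁺] in the numerator gives [Mn²⁺] = 0.82 M.

0.82 M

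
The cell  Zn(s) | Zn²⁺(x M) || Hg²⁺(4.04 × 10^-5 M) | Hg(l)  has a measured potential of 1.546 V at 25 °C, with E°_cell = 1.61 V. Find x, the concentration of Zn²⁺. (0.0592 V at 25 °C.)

From the Nernst equation, log Q = n(E° − E)/0.0592 = 2(1.61 − 1.546)/0.0592 = 2.162, so Q = 145.
With Q = [Zn²⁺]/[Hg²⁺] and the known concentrations, [Zn²⁺] in the numerator gives [Zn²⁺] = 0.0059 M.

0.0059 M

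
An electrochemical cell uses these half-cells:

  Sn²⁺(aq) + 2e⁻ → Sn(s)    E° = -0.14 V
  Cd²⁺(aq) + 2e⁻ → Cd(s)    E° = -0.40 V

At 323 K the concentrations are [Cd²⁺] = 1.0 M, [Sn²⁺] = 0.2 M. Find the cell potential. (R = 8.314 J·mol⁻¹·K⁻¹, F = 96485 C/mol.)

The Sn²⁺/Sn couple has the higher reduction potential and acts as the cathode, so E°_cell = -0.14 − (-0.40) = 0.26 V.
Balancing electrons gives n = 2; the reaction quotient is Q = [Cd²⁺]/[Sn²⁺] = 5.00.
E = E° − (RT/nF) ln Q = 0.26 − (8.314×323)/(2×96485) × (1.609) = 0.260 − 0.022 = 0.238 V.

0.238 V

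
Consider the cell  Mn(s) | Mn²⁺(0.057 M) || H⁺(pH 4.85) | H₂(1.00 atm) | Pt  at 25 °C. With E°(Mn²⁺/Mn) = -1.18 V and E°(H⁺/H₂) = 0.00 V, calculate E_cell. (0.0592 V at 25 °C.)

0.93 V

The hydrogen couple is the cathode, so E°_cell = 1.18 V; n = 2.
[H⁺] = 10^(−4.85) = 1.4 × 10^-5 M, and Q = [Mn²⁺]·P(H₂) / [H⁺]^2 = 2.86 × 10^8.
E = E° − (0.0592/2) log Q = 1.18 − (0.0592/2)(8.456) = 0.930 V.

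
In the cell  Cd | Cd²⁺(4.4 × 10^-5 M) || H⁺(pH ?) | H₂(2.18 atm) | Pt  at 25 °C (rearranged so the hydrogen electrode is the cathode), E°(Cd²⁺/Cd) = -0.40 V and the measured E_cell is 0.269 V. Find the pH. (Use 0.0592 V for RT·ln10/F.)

pH = 4.22

E°_cell = 0.40 V and n = 2.
log Q = n(E° − E)/0.0592 = 2×(0.40 − 0.269)/0.0592 = 4.426.
With Q = [Cd²⁺]·P(H₂) / [H⁺]^2, solving for [H⁺] gives log[H⁺] = -4.222, so pH = 4.22.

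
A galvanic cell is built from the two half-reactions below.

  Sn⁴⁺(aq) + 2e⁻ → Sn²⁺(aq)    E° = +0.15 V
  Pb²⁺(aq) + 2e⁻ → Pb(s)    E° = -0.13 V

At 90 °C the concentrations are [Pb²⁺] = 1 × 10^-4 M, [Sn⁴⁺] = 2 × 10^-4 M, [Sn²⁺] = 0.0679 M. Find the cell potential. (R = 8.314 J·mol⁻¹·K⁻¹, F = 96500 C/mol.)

The Sn⁴⁺/Sn²⁺ couple has the higher reduction potential and acts as the cathode, so E°_cell = +0.15 − (-0.13) = 0.28 V.
Balancing electrons gives n = 2; the reaction quotient is Q = [Pb²⁺]·[Sn²⁺]/[Sn⁴⁺] = 0.0340.
E = E° − (RT/nF) ln Q = 0.28 − (8.314×363)/(2×96500) × (-3.383) = 0.280 + 0.053 = 0.333 V.

0.333 V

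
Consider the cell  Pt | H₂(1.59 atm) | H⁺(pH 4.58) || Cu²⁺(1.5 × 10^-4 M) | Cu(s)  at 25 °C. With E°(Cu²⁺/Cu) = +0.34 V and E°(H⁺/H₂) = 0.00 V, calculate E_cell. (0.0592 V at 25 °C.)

0.50 V

The Cu²⁺/Cu couple is the cathode, so E°_cell = 0.34 V; n = 2.
[H⁺] = 10^(−4.58) = 2.6 × 10^-5 M, and Q = [H⁺]^2 / ([Cu²⁺]·P(H₂)) = 2.9 × 10^-6.
E = E° − (0.0592/2) log Q = 0.34 − (0.0592/2)(-5.537) = 0.504 V.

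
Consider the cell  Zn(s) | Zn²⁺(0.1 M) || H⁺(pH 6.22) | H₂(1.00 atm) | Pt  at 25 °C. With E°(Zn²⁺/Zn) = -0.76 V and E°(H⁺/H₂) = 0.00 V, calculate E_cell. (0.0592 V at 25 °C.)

The hydrogen couple is the cathode, so E°_cell = 0.76 V; n = 2.
[H⁺] = 10^(−6.22) = 6 × 10^-7 M, and Q = [Zn²⁺]·P(H₂) / [H⁺]^2 = 2.75 × 10^11.
E = E° − (0.0592/2) log Q = 0.76 − (0.0592/2)(11.440) = 0.421 V.

0.42 V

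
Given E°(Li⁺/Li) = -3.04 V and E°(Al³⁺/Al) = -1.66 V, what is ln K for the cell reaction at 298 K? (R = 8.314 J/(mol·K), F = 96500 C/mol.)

E°_cell = -1.66 − (-3.04) = 1.38 V, with n = 3 electrons transferred.
At equilibrium E = 0, so the Nernst equation gives ln K = nFE°/RT = (3)(96500)(1.38)/((8.314)(298)) = 161.25.

ln K = 161.3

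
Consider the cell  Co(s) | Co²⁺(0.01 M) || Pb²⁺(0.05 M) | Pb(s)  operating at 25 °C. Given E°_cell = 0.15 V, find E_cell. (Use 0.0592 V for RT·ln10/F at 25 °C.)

Balancing electrons gives n = 2; the reaction quotient is Q = [Co²⁺]/[Pb²⁺] = 0.200.
At 25 °C, E = E° − (0.0592/n) log Q = 0.15 − (0.0592/2)(-0.699) = 0.150 + 0.021 = 0.171 V.

0.171 V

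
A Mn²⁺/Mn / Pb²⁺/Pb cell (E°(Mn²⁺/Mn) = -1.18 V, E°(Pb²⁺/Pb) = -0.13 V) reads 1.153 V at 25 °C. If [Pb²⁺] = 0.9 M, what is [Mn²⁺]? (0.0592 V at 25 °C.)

3 × 10^-4 M

From the Nernst equation, log Q = n(E° − E)/0.0592 = 2(1.05 − 1.153)/0.0592 = -3.480, so Q = 3.31 × 10^-4.
With Q = [Mn²⁺]/[Pb²⁺] and the known concentrations, [Mn²⁺] in the numerator gives [Mn²⁺] = 3 × 10^-4 M.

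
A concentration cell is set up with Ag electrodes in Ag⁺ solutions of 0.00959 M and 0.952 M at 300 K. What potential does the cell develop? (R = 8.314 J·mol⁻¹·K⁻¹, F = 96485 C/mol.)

0.12 V

Both half-cells are Ag⁺/Ag, so E°_cell = 0. The concentrated side is the cathode; the cell reaction moves Ag⁺ from high to low concentration with n = 1.
Q = [Ag⁺]_dilute/[Ag⁺]_conc = 0.00959/0.952 = 0.0101.
E = 0 − (RT/nF) ln Q = −((8.314×300)/(1×96485))(-4.598) = 0.1189 V.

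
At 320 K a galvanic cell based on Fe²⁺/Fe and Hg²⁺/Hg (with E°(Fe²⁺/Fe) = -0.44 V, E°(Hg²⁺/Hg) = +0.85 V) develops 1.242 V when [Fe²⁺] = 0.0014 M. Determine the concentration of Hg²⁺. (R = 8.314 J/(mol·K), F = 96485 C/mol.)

4.3 × 10^-5 M

From the Nernst equation, ln Q = nF(E° − E)/RT = 2×96485×(1.29 − 1.242)/(8.314×320) = 3.482, so Q = 32.5.
With Q = [Fe²⁺]/[Hg²⁺] and the known concentrations, [Hg²⁺] in the denominator gives [Hg²⁺] = 4.3 × 10^-5 M.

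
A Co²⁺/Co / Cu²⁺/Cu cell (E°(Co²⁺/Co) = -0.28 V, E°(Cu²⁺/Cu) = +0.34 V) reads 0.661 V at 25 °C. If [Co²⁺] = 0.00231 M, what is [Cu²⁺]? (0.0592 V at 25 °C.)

0.056 M

From the Nernst equation, log Q = n(E° − E)/0.0592 = 2(0.62 − 0.661)/0.0592 = -1.385, so Q = 0.0412.
With Q = [Co²⁺]/[Cu²⁺] and the known concentrations, [Cu²⁺] in the denominator gives [Cu²⁺] = 0.056 M.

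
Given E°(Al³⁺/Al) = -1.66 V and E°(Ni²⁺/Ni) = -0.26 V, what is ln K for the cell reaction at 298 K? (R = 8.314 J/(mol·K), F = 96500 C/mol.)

E°_cell = -0.26 − (-1.66) = 1.40 V, with n = 6 electrons transferred.
At equilibrium E = 0, so the Nernst equation gives ln K = nFE°/RT = (6)(96500)(1.40)/((8.314)(298)) = 327.18.

ln K = 327.2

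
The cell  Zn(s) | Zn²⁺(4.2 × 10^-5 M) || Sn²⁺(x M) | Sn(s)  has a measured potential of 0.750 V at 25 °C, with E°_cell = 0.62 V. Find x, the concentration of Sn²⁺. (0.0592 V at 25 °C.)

From the Nernst equation, log Q = n(E° − E)/0.0592 = 2(0.62 − 0.750)/0.0592 = -4.392, so Q = 4.06 × 10^-5.
With Q = [Zn²⁺]/[Sn²⁺] and the known concentrations, [Sn²⁺] in the denominator gives [Sn²⁺] = 1.0 M.

1.0 M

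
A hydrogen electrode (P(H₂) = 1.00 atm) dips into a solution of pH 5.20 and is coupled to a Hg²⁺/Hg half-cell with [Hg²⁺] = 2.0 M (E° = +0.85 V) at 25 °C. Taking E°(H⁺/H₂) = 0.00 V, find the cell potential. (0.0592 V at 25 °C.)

1.17 V

The Hg²⁺/Hg couple is the cathode, so E°_cell = 0.85 V; n = 2.
[H⁺] = 10^(−5.20) = 6.3 × 10^-6 M, and Q = [H⁺]^2 / ([Hg²⁺]·P(H₂)) = 1.99 × 10^-11.
E = E° − (0.0592/2) log Q = 0.85 − (0.0592/2)(-10.701) = 1.167 V.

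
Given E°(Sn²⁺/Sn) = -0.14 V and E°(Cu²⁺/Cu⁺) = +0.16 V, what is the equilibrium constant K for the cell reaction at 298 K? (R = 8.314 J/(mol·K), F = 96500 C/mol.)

E°_cell = +0.16 − (-0.14) = 0.30 V, with n = 2 electrons transferred.
At equilibrium E = 0, so the Nernst equation gives ln K = nFE°/RT = (2)(96500)(0.30)/((8.314)(298)) = 23.37.
K = e^23.37 = 1.4 × 10^10.

1.4 × 10^10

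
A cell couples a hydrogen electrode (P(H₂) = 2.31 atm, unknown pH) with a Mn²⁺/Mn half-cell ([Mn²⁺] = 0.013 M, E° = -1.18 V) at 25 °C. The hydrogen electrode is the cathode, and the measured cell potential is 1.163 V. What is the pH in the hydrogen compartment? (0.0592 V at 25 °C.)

pH = 1.05

E°_cell = 1.18 V and n = 2.
log Q = n(E° − E)/0.0592 = 2×(1.18 − 1.163)/0.0592 = 0.574.
With Q = [Mn²⁺]·P(H₂) / [H⁺]^2, solving for [H⁺] gives log[H⁺] = -1.048, so pH = 1.05.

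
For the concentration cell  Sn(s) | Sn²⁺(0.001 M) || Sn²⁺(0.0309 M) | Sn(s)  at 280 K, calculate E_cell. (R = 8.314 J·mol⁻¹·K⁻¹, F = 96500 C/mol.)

Both half-cells are Sn²⁺/Sn, so E°_cell = 0. The concentrated side is the cathode; the cell reaction moves Sn²⁺ from high to low concentration with n = 2.
Q = [Sn²⁺]_dilute/[Sn²⁺]_conc = 0.001/0.0309 = 0.0324.
E = 0 − (RT/nF) ln Q = −((8.314×280)/(2×96500))(-3.431) = 0.0414 V.

0.041 V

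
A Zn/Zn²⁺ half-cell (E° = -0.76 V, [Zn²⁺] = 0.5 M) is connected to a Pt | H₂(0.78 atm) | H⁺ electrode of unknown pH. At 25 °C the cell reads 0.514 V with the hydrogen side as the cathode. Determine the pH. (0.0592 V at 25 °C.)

E°_cell = 0.76 V and n = 2.
log Q = n(E° − E)/0.0592 = 2×(0.76 − 0.514)/0.0592 = 8.311.
With Q = [Zn²⁺]·P(H₂) / [H⁺]^2, solving for [H⁺] gives log[H⁺] = -4.360, so pH = 4.36.

pH = 4.36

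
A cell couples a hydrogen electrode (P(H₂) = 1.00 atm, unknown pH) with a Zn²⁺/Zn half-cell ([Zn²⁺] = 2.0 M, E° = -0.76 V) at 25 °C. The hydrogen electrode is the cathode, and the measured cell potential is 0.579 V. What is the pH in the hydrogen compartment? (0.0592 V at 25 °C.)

pH = 2.91

E°_cell = 0.76 V and n = 2.
log Q = n(E° − E)/0.0592 = 2×(0.76 − 0.579)/0.0592 = 6.115.
With Q = [Zn²⁺]·P(H₂) / [H⁺]^2, solving for [H⁺] gives log[H⁺] = -2.907, so pH = 2.91.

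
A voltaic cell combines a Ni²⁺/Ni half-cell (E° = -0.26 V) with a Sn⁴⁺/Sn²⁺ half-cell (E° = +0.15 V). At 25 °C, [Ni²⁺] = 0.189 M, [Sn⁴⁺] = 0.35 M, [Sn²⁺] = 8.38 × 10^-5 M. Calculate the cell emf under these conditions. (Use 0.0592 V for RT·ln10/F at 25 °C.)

The Sn⁴⁺/Sn²⁺ couple has the higher reduction potential and acts as the cathode, so E°_cell = +0.15 − (-0.26) = 0.41 V.
Balancing electrons gives n = 2; the reaction quotient is Q = [Ni²⁺]·[Sn²⁺]/[Sn⁴⁺] = 4.53 × 10^-5.
At 25 °C, E = E° − (0.0592/n) log Q = 0.41 − (0.0592/2)(-4.344) = 0.410 + 0.129 = 0.539 V.

0.539 V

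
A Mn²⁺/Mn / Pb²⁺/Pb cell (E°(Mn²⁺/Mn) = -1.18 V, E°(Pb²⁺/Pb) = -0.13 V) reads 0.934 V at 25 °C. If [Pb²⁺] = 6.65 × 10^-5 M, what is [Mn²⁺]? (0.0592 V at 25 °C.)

From the Nernst equation, log Q = n(E° − E)/0.0592 = 2(1.05 − 0.934)/0.0592 = 3.919, so Q = 8300.
With Q = [Mn²⁺]/[Pb²⁺] and the known concentrations, [Mn²⁺] in the numerator gives [Mn²⁺] = 0.55 M.

0.55 M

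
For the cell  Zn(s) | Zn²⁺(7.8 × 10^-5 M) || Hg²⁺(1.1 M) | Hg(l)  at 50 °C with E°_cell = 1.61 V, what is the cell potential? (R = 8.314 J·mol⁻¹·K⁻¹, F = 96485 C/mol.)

Balancing electrons gives n = 2; the reaction quotient is Q = [Zn²⁺]/[Hg²⁺] = 7.09 × 10^-5.
E = E° − (RT/nF) ln Q = 1.61 − (8.314×323)/(2×96485) × (-9.554) = 1.610 + 0.133 = 1.743 V.

1.74 V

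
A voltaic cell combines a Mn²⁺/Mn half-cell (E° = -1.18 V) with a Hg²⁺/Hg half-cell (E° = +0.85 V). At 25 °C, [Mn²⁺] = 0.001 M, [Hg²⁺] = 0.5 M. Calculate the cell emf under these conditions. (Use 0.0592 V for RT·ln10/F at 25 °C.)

2.11 V

The Hg²⁺/Hg couple has the higher reduction potential and acts as the cathode, so E°_cell = +0.85 − (-1.18) = 2.03 V.
Balancing electrons gives n = 2; the reaction quotient is Q = [Mn²⁺]/[Hg²⁺] = 0.00200.
At 25 °C, E = E° − (0.0592/n) log Q = 2.03 − (0.0592/2)(-2.699) = 2.030 + 0.080 = 2.110 V.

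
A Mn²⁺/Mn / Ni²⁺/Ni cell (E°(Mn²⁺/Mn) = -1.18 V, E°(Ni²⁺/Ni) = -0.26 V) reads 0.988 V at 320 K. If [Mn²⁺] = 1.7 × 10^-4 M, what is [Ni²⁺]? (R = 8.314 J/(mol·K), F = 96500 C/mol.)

From the Nernst equation, ln Q = nF(E° − E)/RT = 2×96500×(0.92 − 0.988)/(8.314×320) = -4.933, so Q = 0.00721.
With Q = [Mn²⁺]/[Ni²⁺] and the known concentrations, [Ni²⁺] in the denominator gives [Ni²⁺] = 0.024 M.

0.024 M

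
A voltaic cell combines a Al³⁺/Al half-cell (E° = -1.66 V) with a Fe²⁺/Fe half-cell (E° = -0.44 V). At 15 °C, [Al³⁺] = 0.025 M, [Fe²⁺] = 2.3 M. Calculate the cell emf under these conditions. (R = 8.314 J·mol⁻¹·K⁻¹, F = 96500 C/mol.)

1.26 V

The Fe²⁺/Fe couple has the higher reduction potential and acts as the cathode, so E°_cell = -0.44 − (-1.66) = 1.22 V.
Balancing electrons gives n = 6; the reaction quotient is Q = [Al³⁺]^2/[Fe²⁺]^3 = 5.14 × 10^-5.
E = E° − (RT/nF) ln Q = 1.22 − (8.314×288)/(6×96500) × (-9.876) = 1.220 + 0.041 = 1.261 V.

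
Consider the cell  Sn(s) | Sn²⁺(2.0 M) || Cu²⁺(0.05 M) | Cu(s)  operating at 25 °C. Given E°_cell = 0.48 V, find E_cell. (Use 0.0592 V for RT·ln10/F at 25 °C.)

Balancing electrons gives n = 2; the reaction quotient is Q = [Sn²⁺]/[Cu²⁺] = 40.0.
At 25 °C, E = E° − (0.0592/n) log Q = 0.48 − (0.0592/2)(1.602) = 0.480 − 0.047 = 0.433 V.

0.433 V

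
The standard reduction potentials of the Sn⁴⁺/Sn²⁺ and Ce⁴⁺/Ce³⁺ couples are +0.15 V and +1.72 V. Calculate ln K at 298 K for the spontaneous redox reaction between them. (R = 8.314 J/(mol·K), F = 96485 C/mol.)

ln K = 122.3

E°_cell = +1.72 − (+0.15) = 1.57 V, with n = 2 electrons transferred.
At equilibrium E = 0, so the Nernst equation gives ln K = nFE°/RT = (2)(96485)(1.57)/((8.314)(298)) = 122.28.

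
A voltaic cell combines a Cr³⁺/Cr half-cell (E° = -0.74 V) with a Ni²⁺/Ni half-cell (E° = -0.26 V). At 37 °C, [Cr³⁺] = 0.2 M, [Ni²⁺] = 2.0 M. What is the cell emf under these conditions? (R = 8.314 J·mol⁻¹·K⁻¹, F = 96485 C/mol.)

The Ni²⁺/Ni couple has the higher reduction potential and acts as the cathode, so E°_cell = -0.26 − (-0.74) = 0.48 V.
Balancing electrons gives n = 6; the reaction quotient is Q = [Cr³⁺]^2/[Ni²⁺]^3 = 0.00500.
E = E° − (RT/nF) ln Q = 0.48 − (8.314×310)/(6×96485) × (-5.298) = 0.480 + 0.024 = 0.504 V.

0.504 V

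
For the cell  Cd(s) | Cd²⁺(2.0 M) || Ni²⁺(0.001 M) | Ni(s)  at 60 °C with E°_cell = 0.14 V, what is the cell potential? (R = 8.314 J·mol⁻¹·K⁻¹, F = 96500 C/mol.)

Balancing electrons gives n = 2; the reaction quotient is Q = [Cd²⁺]/[Ni²⁺] = 2000.
E = E° − (RT/nF) ln Q = 0.14 − (8.314×333)/(2×96500) × (7.601) = 0.140 − 0.109 = 0.031 V.

0.031 V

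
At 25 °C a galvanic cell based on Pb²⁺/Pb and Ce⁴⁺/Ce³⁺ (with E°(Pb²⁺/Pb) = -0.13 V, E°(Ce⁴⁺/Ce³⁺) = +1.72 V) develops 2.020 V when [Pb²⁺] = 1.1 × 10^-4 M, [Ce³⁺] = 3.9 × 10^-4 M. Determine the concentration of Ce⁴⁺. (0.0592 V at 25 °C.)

From the Nernst equation, log Q = n(E° − E)/0.0592 = 2(1.85 − 2.020)/0.0592 = -5.743, so Q = 1.81 × 10^-6.
With Q = [Pb²⁺]·[Ce³⁺]^2/[Ce⁴⁺]^2 and the known concentrations, [Ce⁴⁺]^2 in the denominator gives [Ce⁴⁺] = 0.003 M.

0.003 M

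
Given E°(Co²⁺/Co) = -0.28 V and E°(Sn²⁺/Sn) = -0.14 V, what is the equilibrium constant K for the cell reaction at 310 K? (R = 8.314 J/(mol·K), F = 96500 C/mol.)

3.6 × 10^4

E°_cell = -0.14 − (-0.28) = 0.14 V, with n = 2 electrons transferred.
At equilibrium E = 0, so the Nernst equation gives ln K = nFE°/RT = (2)(96500)(0.14)/((8.314)(310)) = 10.48.
K = e^10.48 = 3.6 × 10^4.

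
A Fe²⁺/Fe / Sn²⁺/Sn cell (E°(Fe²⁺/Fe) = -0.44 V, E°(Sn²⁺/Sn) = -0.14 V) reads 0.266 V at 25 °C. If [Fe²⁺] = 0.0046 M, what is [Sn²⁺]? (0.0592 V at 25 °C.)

From the Nernst equation, log Q = n(E° − E)/0.0592 = 2(0.30 − 0.266)/0.0592 = 1.149, so Q = 14.1.
With Q = [Fe²⁺]/[Sn²⁺] and the known concentrations, [Sn²⁺] in the denominator gives [Sn²⁺] = 3.3 × 10^-4 M.

3.3 × 10^-4 M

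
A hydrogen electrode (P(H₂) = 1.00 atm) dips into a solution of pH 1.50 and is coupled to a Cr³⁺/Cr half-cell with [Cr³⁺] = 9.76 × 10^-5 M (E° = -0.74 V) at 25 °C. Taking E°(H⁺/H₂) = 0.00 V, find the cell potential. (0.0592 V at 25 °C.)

0.73 V

The hydrogen couple is the cathode, so E°_cell = 0.74 V; n = 6.
[H⁺] = 10^(−1.50) = 0.032 M, and Q = [Cr³⁺]^2·P(H₂)^3 / [H⁺]^6 = 9.53.
E = E° − (0.0592/6) log Q = 0.74 − (0.0592/6)(0.979) = 0.730 V.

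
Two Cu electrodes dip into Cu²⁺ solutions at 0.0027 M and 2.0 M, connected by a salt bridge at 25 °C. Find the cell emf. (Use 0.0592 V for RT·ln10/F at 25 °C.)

Both half-cells are Cu²⁺/Cu, so E°_cell = 0. The concentrated side is the cathode; the cell reaction moves Cu²⁺ from high to low concentration with n = 2.
Q = [Cu²⁺]_dilute/[Cu²⁺]_conc = 0.0027/2.0 = 0.00135.
E = 0 − (0.0592/2) log Q = −(0.0592/2)(-2.870) = 0.0850 V.

0.085 V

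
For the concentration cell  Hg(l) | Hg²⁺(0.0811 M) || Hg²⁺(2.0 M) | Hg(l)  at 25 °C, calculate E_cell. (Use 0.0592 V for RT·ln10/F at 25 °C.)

0.041 V

Both half-cells are Hg²⁺/Hg, so E°_cell = 0. The concentrated side is the cathode; the cell reaction moves Hg²⁺ from high to low concentration with n = 2.
Q = [Hg²⁺]_dilute/[Hg²⁺]_conc = 0.0811/2.0 = 0.0406.
E = 0 − (0.0592/2) log Q = −(0.0592/2)(-1.392) = 0.0412 V.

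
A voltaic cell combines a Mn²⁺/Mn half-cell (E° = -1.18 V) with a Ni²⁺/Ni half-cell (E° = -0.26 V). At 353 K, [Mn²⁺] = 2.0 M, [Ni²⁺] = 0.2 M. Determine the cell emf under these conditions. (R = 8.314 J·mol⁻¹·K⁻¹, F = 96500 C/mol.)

The Ni²⁺/Ni couple has the higher reduction potential and acts as the cathode, so E°_cell = -0.26 − (-1.18) = 0.92 V.
Balancing electrons gives n = 2; the reaction quotient is Q = [Mn²⁺]/[Ni²⁺] = 10.0.
E = E° − (RT/nF) ln Q = 0.92 − (8.314×353)/(2×96500) × (2.303) = 0.920 − 0.035 = 0.885 V.

0.885 V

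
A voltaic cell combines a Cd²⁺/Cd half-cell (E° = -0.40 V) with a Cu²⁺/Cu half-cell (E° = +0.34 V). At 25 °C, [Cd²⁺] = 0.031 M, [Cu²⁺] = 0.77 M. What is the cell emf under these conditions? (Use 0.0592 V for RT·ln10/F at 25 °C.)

0.781 V

The Cu²⁺/Cu couple has the higher reduction potential and acts as the cathode, so E°_cell = +0.34 − (-0.40) = 0.74 V.
Balancing electrons gives n = 2; the reaction quotient is Q = [Cd²⁺]/[Cu²⁺] = 0.0403.
At 25 °C, E = E° − (0.0592/n) log Q = 0.74 − (0.0592/2)(-1.395) = 0.740 + 0.041 = 0.781 V.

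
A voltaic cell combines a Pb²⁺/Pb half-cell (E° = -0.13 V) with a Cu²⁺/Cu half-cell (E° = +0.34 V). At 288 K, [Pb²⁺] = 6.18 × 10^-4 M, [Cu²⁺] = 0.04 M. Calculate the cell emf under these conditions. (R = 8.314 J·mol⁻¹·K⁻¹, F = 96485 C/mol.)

The Cu²⁺/Cu couple has the higher reduction potential and acts as the cathode, so E°_cell = +0.34 − (-0.13) = 0.47 V.
Balancing electrons gives n = 2; the reaction quotient is Q = [Pb²⁺]/[Cu²⁺] = 0.0154.
E = E° − (RT/nF) ln Q = 0.47 − (8.314×288)/(2×96485) × (-4.170) = 0.470 + 0.052 = 0.522 V.

0.522 V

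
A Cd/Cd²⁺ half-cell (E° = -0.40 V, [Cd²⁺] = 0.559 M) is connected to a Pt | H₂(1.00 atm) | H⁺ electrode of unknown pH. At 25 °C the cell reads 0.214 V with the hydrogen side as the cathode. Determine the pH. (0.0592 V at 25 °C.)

E°_cell = 0.40 V and n = 2.
log Q = n(E° − E)/0.0592 = 2×(0.40 − 0.214)/0.0592 = 6.284.
With Q = [Cd²⁺]·P(H₂) / [H⁺]^2, solving for [H⁺] gives log[H⁺] = -3.268, so pH = 3.27.

pH = 3.27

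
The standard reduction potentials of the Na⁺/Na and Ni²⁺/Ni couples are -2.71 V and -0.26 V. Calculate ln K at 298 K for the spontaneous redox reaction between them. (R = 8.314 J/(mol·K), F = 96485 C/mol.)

ln K = 190.8

E°_cell = -0.26 − (-2.71) = 2.45 V, with n = 2 electrons transferred.
At equilibrium E = 0, so the Nernst equation gives ln K = nFE°/RT = (2)(96485)(2.45)/((8.314)(298)) = 190.82.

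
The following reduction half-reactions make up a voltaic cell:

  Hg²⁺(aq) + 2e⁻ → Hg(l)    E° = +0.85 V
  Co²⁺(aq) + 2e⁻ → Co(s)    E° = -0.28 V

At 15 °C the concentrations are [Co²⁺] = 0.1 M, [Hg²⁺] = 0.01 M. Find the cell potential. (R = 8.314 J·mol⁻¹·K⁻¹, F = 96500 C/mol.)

1.10 V

The Hg²⁺/Hg couple has the higher reduction potential and acts as the cathode, so E°_cell = +0.85 − (-0.28) = 1.13 V.
Balancing electrons gives n = 2; the reaction quotient is Q = [Co²⁺]/[Hg²⁺] = 10.0.
E = E° − (RT/nF) ln Q = 1.13 − (8.314×288)/(2×96500) × (2.303) = 1.130 − 0.029 = 1.101 V.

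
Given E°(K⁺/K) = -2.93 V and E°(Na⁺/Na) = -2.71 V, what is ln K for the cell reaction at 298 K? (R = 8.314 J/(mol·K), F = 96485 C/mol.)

E°_cell = -2.71 − (-2.93) = 0.22 V, with n = 1 electron transferred.
At equilibrium E = 0, so the Nernst equation gives ln K = nFE°/RT = (1)(96485)(0.22)/((8.314)(298)) = 8.57.

ln K = 8.6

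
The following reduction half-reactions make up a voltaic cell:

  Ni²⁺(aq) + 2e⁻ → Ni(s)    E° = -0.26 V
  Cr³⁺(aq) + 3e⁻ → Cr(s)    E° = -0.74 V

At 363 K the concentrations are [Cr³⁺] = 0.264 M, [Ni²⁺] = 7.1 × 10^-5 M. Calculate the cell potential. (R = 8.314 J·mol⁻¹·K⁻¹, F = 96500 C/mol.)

The Ni²⁺/Ni couple has the higher reduction potential and acts as the cathode, so E°_cell = -0.26 − (-0.74) = 0.48 V.
Balancing electrons gives n = 6; the reaction quotient is Q = [Cr³⁺]^2/[Ni²⁺]^3 = 1.95 × 10^11.
E = E° − (RT/nF) ln Q = 0.48 − (8.314×363)/(6×96500) × (25.995) = 0.480 − 0.135 = 0.345 V.

0.345 V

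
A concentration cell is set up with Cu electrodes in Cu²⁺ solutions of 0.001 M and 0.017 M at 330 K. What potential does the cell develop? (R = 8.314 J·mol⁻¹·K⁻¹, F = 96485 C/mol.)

0.040 V

Both half-cells are Cu²⁺/Cu, so E°_cell = 0. The concentrated side is the cathode; the cell reaction moves Cu²⁺ from high to low concentration with n = 2.
Q = [Cu²⁺]_dilute/[Cu²⁺]_conc = 0.001/0.017 = 0.0588.
E = 0 − (RT/nF) ln Q = −((8.314×330)/(2×96485))(-2.833) = 0.0403 V.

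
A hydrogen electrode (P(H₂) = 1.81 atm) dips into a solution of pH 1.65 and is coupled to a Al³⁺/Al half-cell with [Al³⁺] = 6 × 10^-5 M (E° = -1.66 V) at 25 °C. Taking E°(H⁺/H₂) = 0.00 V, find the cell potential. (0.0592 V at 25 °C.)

The hydrogen couple is the cathode, so E°_cell = 1.66 V; n = 6.
[H⁺] = 10^(−1.65) = 0.022 M, and Q = [Al³⁺]^2·P(H₂)^3 / [H⁺]^6 = 170.
E = E° − (0.0592/6) log Q = 1.66 − (0.0592/6)(2.229) = 1.638 V.

1.64 V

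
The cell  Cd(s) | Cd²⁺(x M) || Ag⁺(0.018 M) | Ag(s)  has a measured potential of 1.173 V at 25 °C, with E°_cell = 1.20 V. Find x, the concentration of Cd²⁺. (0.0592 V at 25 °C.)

From the Nernst equation, log Q = n(E° − E)/0.0592 = 2(1.20 − 1.173)/0.0592 = 0.912, so Q = 8.17.
With Q = [Cd²⁺]/[Ag⁺]^2 and the known concentrations, [Cd²⁺] in the numerator gives [Cd²⁺] = 0.0026 M.

0.0026 M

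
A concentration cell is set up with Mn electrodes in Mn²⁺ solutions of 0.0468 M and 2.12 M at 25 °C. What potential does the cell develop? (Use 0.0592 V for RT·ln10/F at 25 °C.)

Both half-cells are Mn²⁺/Mn, so E°_cell = 0. The concentrated side is the cathode; the cell reaction moves Mn²⁺ from high to low concentration with n = 2.
Q = [Mn²⁺]_dilute/[Mn²⁺]_conc = 0.0468/2.12 = 0.0221.
E = 0 − (0.0592/2) log Q = −(0.0592/2)(-1.656) = 0.0490 V.

0.049 V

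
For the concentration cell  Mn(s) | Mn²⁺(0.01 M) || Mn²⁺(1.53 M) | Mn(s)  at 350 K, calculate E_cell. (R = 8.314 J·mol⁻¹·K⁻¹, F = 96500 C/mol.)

Both half-cells are Mn²⁺/Mn, so E°_cell = 0. The concentrated side is the cathode; the cell reaction moves Mn²⁺ from high to low concentration with n = 2.
Q = [Mn²⁺]_dilute/[Mn²⁺]_conc = 0.01/1.53 = 0.00654.
E = 0 − (RT/nF) ln Q = −((8.314×350)/(2×96500))(-5.030) = 0.0758 V.

0.076 V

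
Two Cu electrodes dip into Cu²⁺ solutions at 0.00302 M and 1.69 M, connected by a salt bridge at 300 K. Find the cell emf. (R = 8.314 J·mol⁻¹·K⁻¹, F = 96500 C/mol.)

Both half-cells are Cu²⁺/Cu, so E°_cell = 0. The concentrated side is the cathode; the cell reaction moves Cu²⁺ from high to low concentration with n = 2.
Q = [Cu²⁺]_dilute/[Cu²⁺]_conc = 0.00302/1.69 = 0.00179.
E = 0 − (RT/nF) ln Q = −((8.314×300)/(2×96500))(-6.327) = 0.0818 V.

0.082 V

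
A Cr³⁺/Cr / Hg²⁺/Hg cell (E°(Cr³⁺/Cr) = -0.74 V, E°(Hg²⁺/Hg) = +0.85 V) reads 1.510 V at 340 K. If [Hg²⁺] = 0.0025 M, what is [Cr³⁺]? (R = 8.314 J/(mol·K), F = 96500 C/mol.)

0.45 M

From the Nernst equation, ln Q = nF(E° − E)/RT = 6×96500×(1.59 − 1.510)/(8.314×340) = 16.386, so Q = 1.31 × 10^7.
With Q = [Cr³⁺]^2/[Hg²⁺]^3 and the known concentrations, [Cr³⁺]^2 in the numerator gives [Cr³⁺] = 0.45 M.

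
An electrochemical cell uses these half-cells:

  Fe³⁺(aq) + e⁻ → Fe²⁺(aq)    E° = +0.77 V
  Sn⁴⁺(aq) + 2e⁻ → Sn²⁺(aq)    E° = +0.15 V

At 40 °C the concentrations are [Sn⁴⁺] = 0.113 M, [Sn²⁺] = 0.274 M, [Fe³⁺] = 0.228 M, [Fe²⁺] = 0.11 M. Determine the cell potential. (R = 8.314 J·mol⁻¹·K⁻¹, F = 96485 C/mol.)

The Fe³⁺/Fe²⁺ couple has the higher reduction potential and acts as the cathode, so E°_cell = +0.77 − (+0.15) = 0.62 V.
Balancing electrons gives n = 2; the reaction quotient is Q = [Sn⁴⁺]·[Fe²⁺]^2/([Sn²⁺]·[Fe³⁺]^2) = 0.0960.
E = E° − (RT/nF) ln Q = 0.62 − (8.314×313)/(2×96485) × (-2.343) = 0.620 + 0.032 = 0.652 V.

0.652 V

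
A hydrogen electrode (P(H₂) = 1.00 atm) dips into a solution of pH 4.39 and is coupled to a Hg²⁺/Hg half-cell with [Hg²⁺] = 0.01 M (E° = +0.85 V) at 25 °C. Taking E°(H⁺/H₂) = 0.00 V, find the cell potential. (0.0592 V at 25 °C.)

1.05 V

The Hg²⁺/Hg couple is the cathode, so E°_cell = 0.85 V; n = 2.
[H⁺] = 10^(−4.39) = 4.1 × 10^-5 M, and Q = [H⁺]^2 / ([Hg²⁺]·P(H₂)) = 1.66 × 10^-7.
E = E° − (0.0592/2) log Q = 0.85 − (0.0592/2)(-6.780) = 1.051 V.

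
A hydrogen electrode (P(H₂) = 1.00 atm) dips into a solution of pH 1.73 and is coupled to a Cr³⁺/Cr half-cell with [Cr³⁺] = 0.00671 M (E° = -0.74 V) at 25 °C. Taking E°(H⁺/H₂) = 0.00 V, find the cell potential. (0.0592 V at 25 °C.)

0.68 V

The hydrogen couple is the cathode, so E°_cell = 0.74 V; n = 6.
[H⁺] = 10^(−1.73) = 0.019 M, and Q = [Cr³⁺]^2·P(H₂)^3 / [H⁺]^6 = 1.08 × 10^6.
E = E° − (0.0592/6) log Q = 0.74 − (0.0592/6)(6.033) = 0.680 V.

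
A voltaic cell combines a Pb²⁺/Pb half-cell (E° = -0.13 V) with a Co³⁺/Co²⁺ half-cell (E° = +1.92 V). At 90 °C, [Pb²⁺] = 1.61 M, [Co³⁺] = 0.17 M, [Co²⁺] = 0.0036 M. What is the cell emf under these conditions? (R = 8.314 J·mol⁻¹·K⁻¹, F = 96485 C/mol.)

2.16 V

The Co³⁺/Co²⁺ couple has the higher reduction potential and acts as the cathode, so E°_cell = +1.92 − (-0.13) = 2.05 V.
Balancing electrons gives n = 2; the reaction quotient is Q = [Pb²⁺]·[Co²⁺]^2/[Co³⁺]^2 = 7.22 × 10^-4.
E = E° − (RT/nF) ln Q = 2.05 − (8.314×363)/(2×96485) × (-7.233) = 2.050 + 0.113 = 2.163 V.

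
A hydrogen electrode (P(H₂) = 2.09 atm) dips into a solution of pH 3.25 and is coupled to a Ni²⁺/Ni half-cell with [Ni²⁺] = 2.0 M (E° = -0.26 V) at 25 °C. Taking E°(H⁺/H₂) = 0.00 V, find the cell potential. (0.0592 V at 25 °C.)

The hydrogen couple is the cathode, so E°_cell = 0.26 V; n = 2.
[H⁺] = 10^(−3.25) = 5.6 × 10^-4 M, and Q = [Ni²⁺]·P(H₂) / [H⁺]^2 = 1.32 × 10^7.
E = E° − (0.0592/2) log Q = 0.26 − (0.0592/2)(7.121) = 0.049 V.

0.049 V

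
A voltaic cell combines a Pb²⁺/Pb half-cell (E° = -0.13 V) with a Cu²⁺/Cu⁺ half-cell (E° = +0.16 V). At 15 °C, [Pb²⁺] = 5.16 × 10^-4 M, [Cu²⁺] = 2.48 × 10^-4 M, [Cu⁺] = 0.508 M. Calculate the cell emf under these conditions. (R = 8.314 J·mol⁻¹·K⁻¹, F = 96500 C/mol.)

The Cu²⁺/Cu⁺ couple has the higher reduction potential and acts as the cathode, so E°_cell = +0.16 − (-0.13) = 0.29 V.
Balancing electrons gives n = 2; the reaction quotient is Q = [Pb²⁺]·[Cu⁺]^2/[Cu²⁺]^2 = 2170.
E = E° − (RT/nF) ln Q = 0.29 − (8.314×288)/(2×96500) × (7.680) = 0.290 − 0.095 = 0.195 V.

0.195 V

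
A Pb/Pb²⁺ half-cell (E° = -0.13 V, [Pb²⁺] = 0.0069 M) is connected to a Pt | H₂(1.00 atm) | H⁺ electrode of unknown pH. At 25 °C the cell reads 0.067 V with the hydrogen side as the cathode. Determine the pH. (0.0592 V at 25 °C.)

E°_cell = 0.13 V and n = 2.
log Q = n(E° − E)/0.0592 = 2×(0.13 − 0.067)/0.0592 = 2.128.
With Q = [Pb²⁺]·P(H₂) / [H⁺]^2, solving for [H⁺] gives log[H⁺] = -2.145, so pH = 2.14.

pH = 2.14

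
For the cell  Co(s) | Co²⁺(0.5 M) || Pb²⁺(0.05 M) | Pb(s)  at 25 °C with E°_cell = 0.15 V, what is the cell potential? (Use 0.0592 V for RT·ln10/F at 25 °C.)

Balancing electrons gives n = 2; the reaction quotient is Q = [Co²⁺]/[Pb²⁺] = 10.0.
At 25 °C, E = E° − (0.0592/n) log Q = 0.15 − (0.0592/2)(1.000) = 0.150 − 0.030 = 0.120 V.

0.120 V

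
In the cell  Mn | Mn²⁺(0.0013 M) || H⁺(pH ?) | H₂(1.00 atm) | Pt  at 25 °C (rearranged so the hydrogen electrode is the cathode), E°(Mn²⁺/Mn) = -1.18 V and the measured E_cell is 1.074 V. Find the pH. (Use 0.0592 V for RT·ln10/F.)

pH = 3.23

E°_cell = 1.18 V and n = 2.
log Q = n(E° − E)/0.0592 = 2×(1.18 − 1.074)/0.0592 = 3.581.
With Q = [Mn²⁺]·P(H₂) / [H⁺]^2, solving for [H⁺] gives log[H⁺] = -3.234, so pH = 3.23.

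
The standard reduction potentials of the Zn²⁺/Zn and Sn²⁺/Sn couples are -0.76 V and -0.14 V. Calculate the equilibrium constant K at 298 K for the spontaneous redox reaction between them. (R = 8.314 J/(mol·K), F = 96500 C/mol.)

9.4 × 10^20

E°_cell = -0.14 − (-0.76) = 0.62 V, with n = 2 electrons transferred.
At equilibrium E = 0, so the Nernst equation gives ln K = nFE°/RT = (2)(96500)(0.62)/((8.314)(298)) = 48.30.
K = e^48.30 = 9.4 × 10^20.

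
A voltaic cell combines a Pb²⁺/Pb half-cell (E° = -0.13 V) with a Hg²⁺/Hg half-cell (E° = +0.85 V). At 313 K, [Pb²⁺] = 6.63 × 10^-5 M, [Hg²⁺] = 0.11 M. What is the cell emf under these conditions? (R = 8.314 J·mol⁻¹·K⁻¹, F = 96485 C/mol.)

1.08 V

The Hg²⁺/Hg couple has the higher reduction potential and acts as the cathode, so E°_cell = +0.85 − (-0.13) = 0.98 V.
Balancing electrons gives n = 2; the reaction quotient is Q = [Pb²⁺]/[Hg²⁺] = 6.03 × 10^-4.
E = E° − (RT/nF) ln Q = 0.98 − (8.314×313)/(2×96485) × (-7.414) = 0.980 + 0.100 = 1.080 V.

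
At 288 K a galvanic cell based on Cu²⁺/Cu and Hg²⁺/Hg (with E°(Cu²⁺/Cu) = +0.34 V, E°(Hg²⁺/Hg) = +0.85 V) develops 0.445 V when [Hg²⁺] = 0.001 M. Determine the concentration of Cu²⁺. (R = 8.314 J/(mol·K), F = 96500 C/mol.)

0.19 M

From the Nernst equation, ln Q = nF(E° − E)/RT = 2×96500×(0.51 − 0.445)/(8.314×288) = 5.239, so Q = 189.
With Q = [Cu²⁺]/[Hg²⁺] and the known concentrations, [Cu²⁺] in the numerator gives [Cu²⁺] = 0.19 M.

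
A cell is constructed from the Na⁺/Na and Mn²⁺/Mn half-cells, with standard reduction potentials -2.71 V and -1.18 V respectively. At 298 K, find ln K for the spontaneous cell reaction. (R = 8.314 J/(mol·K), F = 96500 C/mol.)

ln K = 119.2

E°_cell = -1.18 − (-2.71) = 1.53 V, with n = 2 electrons transferred.
At equilibrium E = 0, so the Nernst equation gives ln K = nFE°/RT = (2)(96500)(1.53)/((8.314)(298)) = 119.19.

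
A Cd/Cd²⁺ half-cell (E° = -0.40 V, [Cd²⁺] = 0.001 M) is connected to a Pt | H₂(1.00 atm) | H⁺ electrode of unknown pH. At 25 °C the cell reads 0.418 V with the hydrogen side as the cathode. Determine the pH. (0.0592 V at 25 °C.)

E°_cell = 0.40 V and n = 2.
log Q = n(E° − E)/0.0592 = 2×(0.40 − 0.418)/0.0592 = -0.608.
With Q = [Cd²⁺]·P(H₂) / [H⁺]^2, solving for [H⁺] gives log[H⁺] = -1.196, so pH = 1.20.

pH = 1.20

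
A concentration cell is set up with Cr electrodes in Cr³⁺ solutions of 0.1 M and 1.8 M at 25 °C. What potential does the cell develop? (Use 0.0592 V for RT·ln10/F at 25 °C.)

Both half-cells are Cr³⁺/Cr, so E°_cell = 0. The concentrated side is the cathode; the cell reaction moves Cr³⁺ from high to low concentration with n = 3.
Q = [Cr³⁺]_dilute/[Cr³⁺]_conc = 0.1/1.8 = 0.0556.
E = 0 − (0.0592/3) log Q = −(0.0592/3)(-1.255) = 0.0248 V.

0.025 V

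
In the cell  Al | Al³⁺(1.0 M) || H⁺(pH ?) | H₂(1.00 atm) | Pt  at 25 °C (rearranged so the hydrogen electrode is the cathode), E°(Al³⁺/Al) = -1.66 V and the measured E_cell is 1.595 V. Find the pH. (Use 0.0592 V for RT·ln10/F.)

E°_cell = 1.66 V and n = 6.
log Q = n(E° − E)/0.0592 = 6×(1.66 − 1.595)/0.0592 = 6.588.
With Q = [Al³⁺]^2·P(H₂)^3 / [H⁺]^6, solving for [H⁺] gives log[H⁺] = -1.098, so pH = 1.10.

pH = 1.10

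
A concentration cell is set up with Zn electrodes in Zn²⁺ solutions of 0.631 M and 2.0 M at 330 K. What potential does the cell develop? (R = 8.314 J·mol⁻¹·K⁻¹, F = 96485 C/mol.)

0.016 V

Both half-cells are Zn²⁺/Zn, so E°_cell = 0. The concentrated side is the cathode; the cell reaction moves Zn²⁺ from high to low concentration with n = 2.
Q = [Zn²⁺]_dilute/[Zn²⁺]_conc = 0.631/2.0 = 0.315.
E = 0 − (RT/nF) ln Q = −((8.314×330)/(2×96485))(-1.154) = 0.0164 V.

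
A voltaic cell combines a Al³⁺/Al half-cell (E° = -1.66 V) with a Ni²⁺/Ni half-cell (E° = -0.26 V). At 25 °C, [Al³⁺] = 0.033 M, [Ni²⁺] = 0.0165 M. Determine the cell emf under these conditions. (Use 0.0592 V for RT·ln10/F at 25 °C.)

1.38 V

The Ni²⁺/Ni couple has the higher reduction potential and acts as the cathode, so E°_cell = -0.26 − (-1.66) = 1.40 V.
Balancing electrons gives n = 6; the reaction quotient is Q = [Al³⁺]^2/[Ni²⁺]^3 = 242.
At 25 °C, E = E° − (0.0592/n) log Q = 1.40 − (0.0592/6)(2.385) = 1.400 − 0.024 = 1.376 V.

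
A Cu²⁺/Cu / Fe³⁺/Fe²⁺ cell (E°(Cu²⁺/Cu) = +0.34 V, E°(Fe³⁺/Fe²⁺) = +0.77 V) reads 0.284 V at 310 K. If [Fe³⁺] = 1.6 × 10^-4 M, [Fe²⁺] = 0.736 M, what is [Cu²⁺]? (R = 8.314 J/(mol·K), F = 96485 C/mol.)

0.0026 M

From the Nernst equation, ln Q = nF(E° − E)/RT = 2×96485×(0.43 − 0.284)/(8.314×310) = 10.931, so Q = 5.59 × 10^4.
With Q = [Cu²⁺]·[Fe²⁺]^2/[Fe³⁺]^2 and the known concentrations, [Cu²⁺] in the numerator gives [Cu²⁺] = 0.0026 M.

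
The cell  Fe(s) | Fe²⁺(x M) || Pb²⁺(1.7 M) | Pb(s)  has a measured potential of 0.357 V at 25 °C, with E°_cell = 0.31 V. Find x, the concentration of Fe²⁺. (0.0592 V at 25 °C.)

0.044 M

From the Nernst equation, log Q = n(E° − E)/0.0592 = 2(0.31 − 0.357)/0.0592 = -1.588, so Q = 0.0258.
With Q = [Fe²⁺]/[Pb²⁺] and the known concentrations, [Fe²⁺] in the numerator gives [Fe²⁺] = 0.044 M.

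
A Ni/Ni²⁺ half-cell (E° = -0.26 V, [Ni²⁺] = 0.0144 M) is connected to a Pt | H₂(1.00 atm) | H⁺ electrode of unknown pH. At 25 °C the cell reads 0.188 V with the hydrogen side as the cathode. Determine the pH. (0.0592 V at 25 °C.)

pH = 2.14

E°_cell = 0.26 V and n = 2.
log Q = n(E° − E)/0.0592 = 2×(0.26 − 0.188)/0.0592 = 2.432.
With Q = [Ni²⁺]·P(H₂) / [H⁺]^2, solving for [H⁺] gives log[H⁺] = -2.137, so pH = 2.14.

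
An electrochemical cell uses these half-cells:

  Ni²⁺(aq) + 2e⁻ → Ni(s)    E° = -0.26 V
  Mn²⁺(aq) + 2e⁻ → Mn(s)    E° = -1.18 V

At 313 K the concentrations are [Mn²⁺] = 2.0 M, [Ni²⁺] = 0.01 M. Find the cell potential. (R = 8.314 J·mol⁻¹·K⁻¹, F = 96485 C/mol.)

The Ni²⁺/Ni couple has the higher reduction potential and acts as the cathode, so E°_cell = -0.26 − (-1.18) = 0.92 V.
Balancing electrons gives n = 2; the reaction quotient is Q = [Mn²⁺]/[Ni²⁺] = 200.
E = E° − (RT/nF) ln Q = 0.92 − (8.314×313)/(2×96485) × (5.298) = 0.920 − 0.071 = 0.849 V.

0.849 V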